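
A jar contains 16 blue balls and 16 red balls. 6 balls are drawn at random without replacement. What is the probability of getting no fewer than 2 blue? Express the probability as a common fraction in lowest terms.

There are C(32,6) = 906192 ways to choose the 6.
Favorable selections (no fewer than 2 blue): C(16,2)·C(16,4) + C(16,3)·C(16,3) + C(16,4)·C(16,2) + C(16,5)·C(16,1) + C(16,6)·C(16,0) = 218400 + 313600 + 218400 + 69888 + 8008 = 828296.
Probability = 828296/906192 = 14791/16182.

14791/16182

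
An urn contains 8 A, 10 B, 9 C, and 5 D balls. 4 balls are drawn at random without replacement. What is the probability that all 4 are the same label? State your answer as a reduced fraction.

There are C(32,4) = 35960 ways to draw 4 balls.
All same label: C(8,4) + C(10,4) + C(9,4) + C(5,4) = 70 + 210 + 126 + 5 = 411.
Probability = 411/35960.

411/35960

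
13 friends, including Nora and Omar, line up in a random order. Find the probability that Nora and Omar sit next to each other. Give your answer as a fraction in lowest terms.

2/13

There are 13! = 6227020800 arrangements.
Treat Nora and Omar as a block: 12! arrangements of the blocks × 2 orders within the block = 2·479001600 = 958003200.
Probability = 958003200/6227020800 = 2/13.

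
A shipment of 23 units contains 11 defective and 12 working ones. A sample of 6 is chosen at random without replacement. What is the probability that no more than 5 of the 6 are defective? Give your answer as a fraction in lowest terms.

There are C(23,6) = 100947 ways to choose the 6.
Favorable selections (no more than 5 defective): C(11,0)·C(12,6) + C(11,1)·C(12,5) + C(11,2)·C(12,4) + C(11,3)·C(12,3) + C(11,4)·C(12,2) + C(11,5)·C(12,1) = 924 + 8712 + 27225 + 36300 + 21780 + 5544 = 100485.
Probability = 100485/100947 = 435/437.

435/437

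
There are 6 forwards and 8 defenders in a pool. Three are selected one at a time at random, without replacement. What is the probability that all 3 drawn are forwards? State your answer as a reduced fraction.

5/91

Multiply the conditional probabilities at each draw: 6/14 · 5/13 · 4/12 = 120/2184 = 5/91.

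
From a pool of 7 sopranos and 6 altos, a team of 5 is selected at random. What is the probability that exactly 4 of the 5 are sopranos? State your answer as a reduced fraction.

70/429

The sample space is all 5-subsets of the 13: C(13,5) = 1287.
Selections with exactly 4 sopranos: choose 4 of the 7 sopranos and 1 of the 6 altos, C(7,4)·C(6,1) = 35·6 = 210.
Probability = 210/1287 = 70/429.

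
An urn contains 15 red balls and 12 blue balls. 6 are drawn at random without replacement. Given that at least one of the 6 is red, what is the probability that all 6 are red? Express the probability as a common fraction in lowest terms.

Work in counts. Selections with at least one red: C(27,6) − C(12,6) = 296010 − 924 = 295086.
Of those, selections where all 6 are red: C(15,6) = 5005.
Conditional probability = 5005/295086 = 455/26826.

455/26826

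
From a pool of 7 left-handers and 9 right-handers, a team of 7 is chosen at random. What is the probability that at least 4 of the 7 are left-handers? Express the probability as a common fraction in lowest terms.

47/143

Total selections: C(16,7) = 11440.
Favorable selections (at least 4 left-handers): C(7,4)·C(9,3) + C(7,5)·C(9,2) + C(7,6)·C(9,1) + C(7,7)·C(9,0) = 2940 + 756 + 63 + 1 = 3760.
Probability = 3760/11440 = 47/143.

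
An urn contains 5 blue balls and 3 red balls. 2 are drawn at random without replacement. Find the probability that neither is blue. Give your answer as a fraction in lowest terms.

There are C(8,2) = 28 possible selections.
Selections with no blue (all red): C(3,2) = 3.
Probability = 3/28.

3/28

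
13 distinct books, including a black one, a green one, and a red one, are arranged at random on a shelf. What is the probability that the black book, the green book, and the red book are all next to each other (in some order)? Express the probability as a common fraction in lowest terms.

1/26

There are 13! = 6227020800 arrangements.
Treat the three as one block: 11! placements × 3! orders within the block = 39916800·6 = 239500800.
Probability = 239500800/6227020800 = 1/26.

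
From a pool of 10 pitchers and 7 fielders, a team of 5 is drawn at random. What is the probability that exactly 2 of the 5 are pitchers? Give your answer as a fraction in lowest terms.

225/884

There are C(17,5) = 6188 ways to choose 5 from 17.
Selections with exactly 2 pitchers: choose 2 of the 10 pitchers and 3 of the 7 fielders, C(10,2)·C(7,3) = 45·35 = 1575.
Probability = 1575/6188 = 225/884.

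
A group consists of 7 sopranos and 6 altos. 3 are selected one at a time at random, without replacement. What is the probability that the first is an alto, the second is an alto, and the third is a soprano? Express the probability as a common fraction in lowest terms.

35/286

Multiply the conditional probabilities at each draw: 6/13 · 5/12 · 7/11 = 210/1716 = 35/286.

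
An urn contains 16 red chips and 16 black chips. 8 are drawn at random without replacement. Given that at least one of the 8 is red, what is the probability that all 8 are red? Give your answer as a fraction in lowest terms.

Work in counts. Selections with at least one red: C(32,8) − C(16,8) = 10518300 − 12870 = 10505430.
Of those, selections where all 8 are red: C(16,8) = 12870.
Conditional probability = 12870/10505430 = 11/8979.

11/8979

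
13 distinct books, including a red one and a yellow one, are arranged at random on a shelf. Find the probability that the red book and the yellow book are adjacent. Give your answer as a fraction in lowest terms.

There are 13! = 6227020800 arrangements.
Treat the red book and the yellow book as a block: 12! arrangements of the blocks × 2 orders within the block = 2·479001600 = 958003200.
Probability = 958003200/6227020800 = 2/13.

2/13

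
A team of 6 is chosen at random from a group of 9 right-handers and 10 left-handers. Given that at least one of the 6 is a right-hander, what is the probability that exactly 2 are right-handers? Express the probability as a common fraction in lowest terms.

180/641

Work in counts. Selections with at least one right-hander: C(19,6) − C(10,6) = 27132 − 210 = 26922.
Of those, selections where exactly 2 are right-handers: C(9,2)·C(10,4) = 36·210 = 7560.
Conditional probability = 7560/26922 = 180/641.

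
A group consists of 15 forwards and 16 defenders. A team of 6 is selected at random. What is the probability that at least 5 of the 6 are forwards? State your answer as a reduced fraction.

There are C(31,6) = 736281 ways to choose the 6.
Favorable selections (at least 5 forwards): C(15,5)·C(16,1) + C(15,6)·C(16,0) = 48048 + 5005 = 53053.
Probability = 53053/736281 = 583/8091.

583/8091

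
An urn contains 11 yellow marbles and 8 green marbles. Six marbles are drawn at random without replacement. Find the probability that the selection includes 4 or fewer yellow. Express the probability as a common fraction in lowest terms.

Total selections: C(19,6) = 27132.
Count the complement (more than 4 yellow): C(11,5)·C(8,1) + C(11,6)·C(8,0) = 3696 + 462 = 4158.
Probability = 1 − 4158/27132 = 22974/27132 = 547/646.

547/646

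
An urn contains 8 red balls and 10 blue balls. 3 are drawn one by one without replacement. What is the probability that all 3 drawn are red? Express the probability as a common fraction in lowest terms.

Multiply the conditional probabilities at each draw: 8/18 · 7/17 · 6/16 = 336/4896 = 7/102.

7/102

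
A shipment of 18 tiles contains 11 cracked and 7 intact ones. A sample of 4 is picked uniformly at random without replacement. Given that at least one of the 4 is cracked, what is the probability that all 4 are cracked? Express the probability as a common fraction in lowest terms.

Work in counts. Selections with at least one cracked: C(18,4) − C(7,4) = 3060 − 35 = 3025.
Of those, selections where all 4 are cracked: C(11,4) = 330.
Conditional probability = 330/3025 = 6/55.

6/55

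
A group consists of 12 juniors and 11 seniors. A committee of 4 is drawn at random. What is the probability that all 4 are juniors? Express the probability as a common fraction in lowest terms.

9/161

There are C(23,4) = 8855 possible selections.
Selections with all juniors: C(12,4) = 495.
Probability = 495/8855 = 9/161.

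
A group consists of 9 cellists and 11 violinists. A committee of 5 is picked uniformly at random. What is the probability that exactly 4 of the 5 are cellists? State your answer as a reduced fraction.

231/2584

The sample space is all 5-subsets of the 20: C(20,5) = 15504.
Selections with exactly 4 cellists: choose 4 of the 9 cellists and 1 of the 11 violinists, C(9,4)·C(11,1) = 126·11 = 1386.
Probability = 1386/15504 = 231/2584.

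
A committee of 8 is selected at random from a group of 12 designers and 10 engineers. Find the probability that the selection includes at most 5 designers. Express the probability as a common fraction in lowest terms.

There are C(22,8) = 319770 ways to choose the 8.
Favorable selections (at most 5 designers): C(12,0)·C(10,8) + C(12,1)·C(10,7) + C(12,2)·C(10,6) + C(12,3)·C(10,5) + C(12,4)·C(10,4) + C(12,5)·C(10,3) = 45 + 1440 + 13860 + 55440 + 103950 + 95040 = 269775.
Probability = 269775/319770 = 545/646.

545/646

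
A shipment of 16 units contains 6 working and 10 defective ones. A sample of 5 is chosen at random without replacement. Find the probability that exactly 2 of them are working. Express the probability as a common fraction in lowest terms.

Total number of selections: C(16,5) = 4368.
Selections with exactly 2 working: choose 2 of the 6 working and 3 of the 10 defective, C(6,2)·C(10,3) = 15·120 = 1800.
Probability = 1800/4368 = 75/182.

75/182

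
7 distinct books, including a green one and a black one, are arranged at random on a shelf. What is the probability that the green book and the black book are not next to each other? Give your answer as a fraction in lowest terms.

There are 7! = 5040 arrangements.
Arrangements with the green book and the black book adjacent: 2·6! = 1440.
So not adjacent: 5040 − 1440 = 3600, probability 3600/5040 = 5/7.

5/7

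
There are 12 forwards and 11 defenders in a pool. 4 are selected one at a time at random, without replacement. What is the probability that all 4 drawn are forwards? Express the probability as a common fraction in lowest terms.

Multiply the conditional probabilities at each draw: 12/23 · 11/22 · 10/21 · 9/20 = 11880/212520 = 9/161.

9/161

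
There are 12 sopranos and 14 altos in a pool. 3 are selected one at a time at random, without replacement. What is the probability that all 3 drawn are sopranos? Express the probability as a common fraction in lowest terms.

11/130

Multiply the conditional probabilities at each draw: 12/26 · 11/25 · 10/24 = 1320/15600 = 11/130.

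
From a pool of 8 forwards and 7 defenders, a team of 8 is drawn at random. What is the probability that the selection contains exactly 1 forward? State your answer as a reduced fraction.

8/6435

There are C(15,8) = 6435 ways to choose 8 from 15.
Selections with exactly 1 forward: choose 1 of the 8 forwards and 7 of the 7 defenders, C(8,1)·C(7,7) = 8·1 = 8.
Probability = 8/6435.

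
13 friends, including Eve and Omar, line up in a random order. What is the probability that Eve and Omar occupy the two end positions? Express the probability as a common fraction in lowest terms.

There are 13! = 6227020800 arrangements.
Place Eve and Omar at the ends in 2 ways, arrange the remaining 11 in 11! = 39916800 ways: 2·39916800 = 79833600.
Probability = 79833600/6227020800 = 1/78.

1/78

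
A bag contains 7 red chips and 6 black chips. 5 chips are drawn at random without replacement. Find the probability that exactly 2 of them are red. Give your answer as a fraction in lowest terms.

The sample space is all 5-subsets of the 13: C(13,5) = 1287.
Selections with exactly 2 red: choose 2 of the 7 red and 3 of the 6 black, C(7,2)·C(6,3) = 21·20 = 420.
Probability = 420/1287 = 140/429.

140/429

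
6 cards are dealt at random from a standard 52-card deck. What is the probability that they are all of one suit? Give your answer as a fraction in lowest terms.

66/195755

There are C(52,6) = 20358520 possible 6-card hands.
Hands of one suit: 4 suits × C(13,6) = 4·1716 = 6864.
Probability = 6864/20358520 = 66/195755.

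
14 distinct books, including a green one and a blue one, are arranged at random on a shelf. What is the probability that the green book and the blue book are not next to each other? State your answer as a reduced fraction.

There are 14! = 87178291200 arrangements.
Arrangements with the green book and the blue book adjacent: 2·13! = 12454041600.
So not adjacent: 87178291200 − 12454041600 = 74724249600, probability 74724249600/87178291200 = 6/7.

6/7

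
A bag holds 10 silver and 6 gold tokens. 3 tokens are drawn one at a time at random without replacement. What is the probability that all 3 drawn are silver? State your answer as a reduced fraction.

3/14

Multiply the conditional probabilities at each draw: 10/16 · 9/15 · 8/14 = 720/3360 = 3/14.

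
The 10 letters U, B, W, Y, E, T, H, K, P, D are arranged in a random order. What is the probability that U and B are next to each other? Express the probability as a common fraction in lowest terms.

1/5

There are 10! = 3628800 arrangements.
Treat U and B as a block: 9! arrangements of the blocks × 2 orders within the block = 2·362880 = 725760.
Probability = 725760/3628800 = 1/5.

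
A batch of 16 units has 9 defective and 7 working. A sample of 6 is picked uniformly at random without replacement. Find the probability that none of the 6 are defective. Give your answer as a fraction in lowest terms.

1/1144

There are C(16,6) = 8008 possible selections.
Selections with no defective (all working): C(7,6) = 7.
Probability = 7/8008 = 1/1144.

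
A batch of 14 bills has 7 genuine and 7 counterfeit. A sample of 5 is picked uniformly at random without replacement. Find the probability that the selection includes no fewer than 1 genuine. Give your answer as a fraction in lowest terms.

There are C(14,5) = 2002 ways to choose the 5.
The complement is all 5 are counterfeit: C(7,5) = 21.
Probability = 1 − 21/2002 = 1981/2002 = 283/286.

283/286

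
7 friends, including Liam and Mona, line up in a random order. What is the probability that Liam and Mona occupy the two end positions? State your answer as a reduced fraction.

There are 7! = 5040 arrangements.
Place Liam and Mona at the ends in 2 ways, arrange the remaining 5 in 5! = 120 ways: 2·120 = 240.
Probability = 240/5040 = 1/21.

1/21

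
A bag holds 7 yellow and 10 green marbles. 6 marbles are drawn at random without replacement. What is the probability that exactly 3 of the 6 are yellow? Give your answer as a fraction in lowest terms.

75/221

There are C(17,6) = 12376 ways to choose 6 from 17.
Selections with exactly 3 yellow: choose 3 of the 7 yellow and 3 of the 10 green, C(7,3)·C(10,3) = 35·120 = 4200.
Probability = 4200/12376 = 75/221.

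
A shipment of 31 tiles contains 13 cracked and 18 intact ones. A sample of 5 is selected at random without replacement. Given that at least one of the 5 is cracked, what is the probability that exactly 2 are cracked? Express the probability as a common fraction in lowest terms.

544/1379

Work in counts. Selections with at least one cracked: C(31,5) − C(18,5) = 169911 − 8568 = 161343.
Of those, selections where exactly 2 are cracked: C(13,2)·C(18,3) = 78·816 = 63648.
Conditional probability = 63648/161343 = 544/1379.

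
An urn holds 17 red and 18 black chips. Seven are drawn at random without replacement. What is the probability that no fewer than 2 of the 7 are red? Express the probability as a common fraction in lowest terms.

There are C(35,7) = 6724520 ways to choose the 7.
Count the complement (fewer than 2 red): C(17,0)·C(18,7) + C(17,1)·C(18,6) = 31824 + 315588 = 347412.
Probability = 1 − 347412/6724520 = 6377108/6724520 = 93781/98890.

93781/98890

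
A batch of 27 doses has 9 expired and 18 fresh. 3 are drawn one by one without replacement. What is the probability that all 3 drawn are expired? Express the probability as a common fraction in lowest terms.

Multiply the conditional probabilities at each draw: 9/27 · 8/26 · 7/25 = 504/17550 = 28/975.

28/975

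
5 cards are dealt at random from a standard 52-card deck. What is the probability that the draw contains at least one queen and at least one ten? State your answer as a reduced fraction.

6509/64974

There are C(52,5) = 2598960 possible draws.
By inclusion-exclusion on the complements, draws missing all queens or all tens: C(48,5) + C(48,5) − C(44,5) = 1712304 + 1712304 − 1086008 = 2338600.
So draws with at least one of each: 2598960 − 2338600 = 260360, probability 260360/2598960 = 6509/64974.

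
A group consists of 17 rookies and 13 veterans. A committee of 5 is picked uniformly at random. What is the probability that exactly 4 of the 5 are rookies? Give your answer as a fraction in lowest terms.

Total number of selections: C(30,5) = 142506.
Selections with exactly 4 rookies: choose 4 of the 17 rookies and 1 of the 13 veterans, C(17,4)·C(13,1) = 2380·13 = 30940.
Probability = 30940/142506 = 170/783.

170/783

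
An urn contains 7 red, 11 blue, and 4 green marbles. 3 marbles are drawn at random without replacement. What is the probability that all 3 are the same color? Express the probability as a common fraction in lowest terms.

51/385

There are C(22,3) = 1540 ways to draw 3 marbles.
All same color: C(7,3) + C(11,3) + C(4,3) = 35 + 165 + 4 = 204.
Probability = 204/1540 = 51/385.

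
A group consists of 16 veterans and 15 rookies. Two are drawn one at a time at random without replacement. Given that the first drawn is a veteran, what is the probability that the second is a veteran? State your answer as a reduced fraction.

1/2

After removing one veteran, 30 remain: 15 veterans and 15 rookies.
So the probability the next is a veteran is 15/30 = 1/2.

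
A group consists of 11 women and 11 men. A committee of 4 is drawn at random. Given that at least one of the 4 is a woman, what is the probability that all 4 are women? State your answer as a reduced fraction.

6/127

Work in counts. Selections with at least one woman: C(22,4) − C(11,4) = 7315 − 330 = 6985.
Of those, selections where all 4 are women: C(11,4) = 330.
Conditional probability = 330/6985 = 6/127.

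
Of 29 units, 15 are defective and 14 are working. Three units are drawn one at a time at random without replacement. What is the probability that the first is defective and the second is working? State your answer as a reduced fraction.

15/58

Multiply the conditional probabilities at each draw: 15/29 · 14/28 = 210/812 = 15/58.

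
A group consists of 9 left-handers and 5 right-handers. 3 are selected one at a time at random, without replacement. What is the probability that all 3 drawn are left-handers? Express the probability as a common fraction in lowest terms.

3/13

Multiply the conditional probabilities at each draw: 9/14 · 8/13 · 7/12 = 504/2184 = 3/13.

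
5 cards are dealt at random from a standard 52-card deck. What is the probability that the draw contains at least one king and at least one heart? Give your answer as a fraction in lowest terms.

There are C(52,5) = 2598960 possible draws.
By inclusion-exclusion on the complements, draws missing all kings or all hearts: C(48,5) + C(39,5) − C(36,5) = 1712304 + 575757 − 376992 = 1911069.
So draws with at least one of each: 2598960 − 1911069 = 687891, probability 687891/2598960 = 229297/866320.

229297/866320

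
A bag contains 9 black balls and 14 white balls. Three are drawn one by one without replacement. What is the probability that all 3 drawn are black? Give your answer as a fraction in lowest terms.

12/253

Multiply the conditional probabilities at each draw: 9/23 · 8/22 · 7/21 = 504/10626 = 12/253.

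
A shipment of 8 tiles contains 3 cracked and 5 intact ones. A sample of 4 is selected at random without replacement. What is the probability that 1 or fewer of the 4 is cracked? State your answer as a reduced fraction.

1/2

There are C(8,4) = 70 ways to choose the 4.
Favorable selections (1 or fewer cracked): C(3,0)·C(5,4) + C(3,1)·C(5,3) = 5 + 30 = 35.
Probability = 35/70 = 1/2.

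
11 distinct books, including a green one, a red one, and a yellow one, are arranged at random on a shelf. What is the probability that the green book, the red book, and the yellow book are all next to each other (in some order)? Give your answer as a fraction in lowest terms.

3/55

There are 11! = 39916800 arrangements.
Treat the three as one block: 9! placements × 3! orders within the block = 362880·6 = 2177280.
Probability = 2177280/39916800 = 3/55.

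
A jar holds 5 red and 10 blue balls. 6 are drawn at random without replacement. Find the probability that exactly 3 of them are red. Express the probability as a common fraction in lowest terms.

240/1001

The sample space is all 6-subsets of the 15: C(15,6) = 5005.
Selections with exactly 3 red: choose 3 of the 5 red and 3 of the 10 blue, C(5,3)·C(10,3) = 10·120 = 1200.
Probability = 1200/5005 = 240/1001.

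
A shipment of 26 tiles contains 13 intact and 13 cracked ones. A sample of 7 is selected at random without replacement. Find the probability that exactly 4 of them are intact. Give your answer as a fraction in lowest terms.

143/460

The sample space is all 7-subsets of the 26: C(26,7) = 657800.
Selections with exactly 4 intact: choose 4 of the 13 intact and 3 of the 13 cracked, C(13,4)·C(13,3) = 715·286 = 204490.
Probability = 204490/657800 = 143/460.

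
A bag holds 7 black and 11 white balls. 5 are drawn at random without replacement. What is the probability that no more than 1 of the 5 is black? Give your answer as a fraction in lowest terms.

11/34

There are C(18,5) = 8568 ways to choose the 5.
Favorable selections (no more than 1 black): C(7,0)·C(11,5) + C(7,1)·C(11,4) = 462 + 2310 = 2772.
Probability = 2772/8568 = 11/34.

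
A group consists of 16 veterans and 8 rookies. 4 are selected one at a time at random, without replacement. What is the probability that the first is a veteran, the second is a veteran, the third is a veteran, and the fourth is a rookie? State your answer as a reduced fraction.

Multiply the conditional probabilities at each draw: 16/24 · 15/23 · 14/22 · 8/21 = 26880/255024 = 80/759.

80/759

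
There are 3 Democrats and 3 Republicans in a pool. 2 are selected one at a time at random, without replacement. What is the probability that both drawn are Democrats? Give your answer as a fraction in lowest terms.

1/5

Multiply the conditional probabilities at each draw: 3/6 · 2/5 = 6/30 = 1/5.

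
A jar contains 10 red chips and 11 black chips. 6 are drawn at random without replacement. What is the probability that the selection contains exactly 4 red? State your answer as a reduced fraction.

275/1292

Total number of selections: C(21,6) = 54264.
Selections with exactly 4 red: choose 4 of the 10 red and 2 of the 11 black, C(10,4)·C(11,2) = 210·55 = 11550.
Probability = 11550/54264 = 275/1292.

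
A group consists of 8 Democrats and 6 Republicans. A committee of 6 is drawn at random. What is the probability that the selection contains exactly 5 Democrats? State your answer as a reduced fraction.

The sample space is all 6-subsets of the 14: C(14,6) = 3003.
Selections with exactly 5 Democrats: choose 5 of the 8 Democrats and 1 of the 6 Republicans, C(8,5)·C(6,1) = 56·6 = 336.
Probability = 336/3003 = 16/143.

16/143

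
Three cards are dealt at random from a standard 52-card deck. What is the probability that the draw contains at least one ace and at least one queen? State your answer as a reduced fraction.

188/5525

There are C(52,3) = 22100 possible draws.
By inclusion-exclusion on the complements, draws missing all aces or all queens: C(48,3) + C(48,3) − C(44,3) = 17296 + 17296 − 13244 = 21348.
So draws with at least one of each: 22100 − 21348 = 752, probability 752/22100 = 188/5525.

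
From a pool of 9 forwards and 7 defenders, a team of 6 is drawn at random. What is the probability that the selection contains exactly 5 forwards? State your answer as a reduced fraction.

Total number of selections: C(16,6) = 8008.
Selections with exactly 5 forwards: choose 5 of the 9 forwards and 1 of the 7 defenders, C(9,5)·C(7,1) = 126·7 = 882.
Probability = 882/8008 = 63/572.

63/572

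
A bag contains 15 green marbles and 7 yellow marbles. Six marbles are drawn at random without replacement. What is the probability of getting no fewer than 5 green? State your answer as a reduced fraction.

338/969

Total selections: C(22,6) = 74613.
Favorable selections (no fewer than 5 green): C(15,5)·C(7,1) + C(15,6)·C(7,0) = 21021 + 5005 = 26026.
Probability = 26026/74613 = 338/969.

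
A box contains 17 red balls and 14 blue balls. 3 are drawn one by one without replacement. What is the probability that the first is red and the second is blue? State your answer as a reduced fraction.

119/465

Multiply the conditional probabilities at each draw: 17/31 · 14/30 = 238/930 = 119/465.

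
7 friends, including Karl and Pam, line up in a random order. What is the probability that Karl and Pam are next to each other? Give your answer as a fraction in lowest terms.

2/7

There are 7! = 5040 arrangements.
Treat Karl and Pam as a block: 6! arrangements of the blocks × 2 orders within the block = 2·720 = 1440.
Probability = 1440/5040 = 2/7.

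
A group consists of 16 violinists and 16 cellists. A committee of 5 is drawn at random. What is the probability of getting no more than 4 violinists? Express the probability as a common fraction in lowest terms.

1759/1798

Total selections: C(32,5) = 201376.
The complement is exactly 5 violinists: C(16,5)·C(16,0) = 4368.
Probability = 1 − 4368/201376 = 197008/201376 = 1759/1798.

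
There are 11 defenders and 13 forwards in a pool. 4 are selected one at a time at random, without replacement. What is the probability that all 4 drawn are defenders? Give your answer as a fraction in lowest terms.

Multiply the conditional probabilities at each draw: 11/24 · 10/23 · 9/22 · 8/21 = 7920/255024 = 5/161.

5/161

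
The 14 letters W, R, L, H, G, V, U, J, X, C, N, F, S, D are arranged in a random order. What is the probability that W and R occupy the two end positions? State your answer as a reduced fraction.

1/91

There are 14! = 87178291200 arrangements.
Place W and R at the ends in 2 ways, arrange the remaining 12 in 12! = 479001600 ways: 2·479001600 = 958003200.
Probability = 958003200/87178291200 = 1/91.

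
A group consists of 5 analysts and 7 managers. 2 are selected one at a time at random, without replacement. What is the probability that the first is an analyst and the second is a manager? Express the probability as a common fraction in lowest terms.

35/132

Multiply the conditional probabilities at each draw: 5/12 · 7/11 = 35/132.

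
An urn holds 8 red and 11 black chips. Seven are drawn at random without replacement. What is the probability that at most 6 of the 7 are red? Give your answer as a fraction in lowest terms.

Total selections: C(19,7) = 50388.
The complement is exactly 7 red: C(8,7)·C(11,0) = 8.
Probability = 1 − 8/50388 = 50380/50388 = 12595/12597.

12595/12597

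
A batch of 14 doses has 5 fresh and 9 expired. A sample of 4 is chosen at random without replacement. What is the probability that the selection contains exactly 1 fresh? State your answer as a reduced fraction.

The sample space is all 4-subsets of the 14: C(14,4) = 1001.
Selections with exactly 1 fresh: choose 1 of the 5 fresh and 3 of the 9 expired, C(5,1)·C(9,3) = 5·84 = 420.
Probability = 420/1001 = 60/143.

60/143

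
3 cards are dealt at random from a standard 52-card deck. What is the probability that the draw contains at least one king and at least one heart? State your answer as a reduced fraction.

33/260

There are C(52,3) = 22100 possible draws.
By inclusion-exclusion on the complements, draws missing all kings or all hearts: C(48,3) + C(39,3) − C(36,3) = 17296 + 9139 − 7140 = 19295.
So draws with at least one of each: 22100 − 19295 = 2805, probability 2805/22100 = 33/260.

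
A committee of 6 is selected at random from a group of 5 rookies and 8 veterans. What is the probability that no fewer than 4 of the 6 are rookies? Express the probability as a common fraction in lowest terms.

37/429

There are C(13,6) = 1716 ways to choose the 6.
Favorable selections (no fewer than 4 rookies): C(5,4)·C(8,2) + C(5,5)·C(8,1) = 140 + 8 = 148.
Probability = 148/1716 = 37/429.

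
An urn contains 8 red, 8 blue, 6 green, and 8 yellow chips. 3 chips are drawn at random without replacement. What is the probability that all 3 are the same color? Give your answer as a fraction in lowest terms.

47/1015

There are C(30,3) = 4060 ways to draw 3 chips.
All same color: C(8,3) + C(8,3) + C(6,3) + C(8,3) = 56 + 56 + 20 + 56 = 188.
Probability = 188/4060 = 47/1015.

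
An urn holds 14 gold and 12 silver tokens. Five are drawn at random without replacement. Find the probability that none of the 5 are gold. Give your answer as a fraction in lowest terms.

18/1495

There are C(26,5) = 65780 possible selections.
Selections with no gold (all silver): C(12,5) = 792.
Probability = 792/65780 = 18/1495.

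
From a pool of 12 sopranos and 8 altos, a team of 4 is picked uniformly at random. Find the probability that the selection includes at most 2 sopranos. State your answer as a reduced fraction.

518/969

Total selections: C(20,4) = 4845.
Count the complement (more than 2 sopranos): C(12,3)·C(8,1) + C(12,4)·C(8,0) = 1760 + 495 = 2255.
Probability = 1 − 2255/4845 = 2590/4845 = 518/969.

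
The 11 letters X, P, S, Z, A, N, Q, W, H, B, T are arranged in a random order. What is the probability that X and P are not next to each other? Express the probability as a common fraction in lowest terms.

There are 11! = 39916800 arrangements.
Arrangements with X and P adjacent: 2·10! = 7257600.
So not adjacent: 39916800 − 7257600 = 32659200, probability 32659200/39916800 = 9/11.

9/11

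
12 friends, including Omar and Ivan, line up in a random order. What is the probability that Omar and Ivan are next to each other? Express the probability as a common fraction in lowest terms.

There are 12! = 479001600 arrangements.
Treat Omar and Ivan as a block: 11! arrangements of the blocks × 2 orders within the block = 2·39916800 = 79833600.
Probability = 79833600/479001600 = 1/6.

1/6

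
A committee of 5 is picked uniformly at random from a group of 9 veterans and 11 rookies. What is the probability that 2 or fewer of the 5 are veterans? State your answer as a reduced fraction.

Total selections: C(20,5) = 15504.
Favorable selections (2 or fewer veterans): C(9,0)·C(11,5) + C(9,1)·C(11,4) + C(9,2)·C(11,3) = 462 + 2970 + 5940 = 9372.
Probability = 9372/15504 = 781/1292.

781/1292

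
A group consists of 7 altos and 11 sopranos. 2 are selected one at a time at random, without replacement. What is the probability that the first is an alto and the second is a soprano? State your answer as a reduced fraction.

Multiply the conditional probabilities at each draw: 7/18 · 11/17 = 77/306.

77/306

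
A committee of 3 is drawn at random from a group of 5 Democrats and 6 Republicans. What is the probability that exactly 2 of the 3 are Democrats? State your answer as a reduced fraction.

4/11

The sample space is all 3-subsets of the 11: C(11,3) = 165.
Selections with exactly 2 Democrats: choose 2 of the 5 Democrats and 1 of the 6 Republicans, C(5,2)·C(6,1) = 10·6 = 60.
Probability = 60/165 = 4/11.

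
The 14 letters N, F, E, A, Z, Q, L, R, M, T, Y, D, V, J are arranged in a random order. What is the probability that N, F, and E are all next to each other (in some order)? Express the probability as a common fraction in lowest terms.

3/91

There are 14! = 87178291200 arrangements.
Treat the three as one block: 12! placements × 3! orders within the block = 479001600·6 = 2874009600.
Probability = 2874009600/87178291200 = 3/91.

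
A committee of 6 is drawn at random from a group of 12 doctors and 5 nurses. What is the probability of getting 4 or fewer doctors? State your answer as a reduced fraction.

Total selections: C(17,6) = 12376.
Favorable selections (4 or fewer doctors): C(12,1)·C(5,5) + C(12,2)·C(5,4) + C(12,3)·C(5,3) + C(12,4)·C(5,2) = 12 + 330 + 2200 + 4950 = 7492.
Probability = 7492/12376 = 1873/3094.

1873/3094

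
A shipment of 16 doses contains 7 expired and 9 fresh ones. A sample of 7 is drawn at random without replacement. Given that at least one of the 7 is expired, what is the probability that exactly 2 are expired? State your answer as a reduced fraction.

1323/5702

Work in counts. Selections with at least one expired: C(16,7) − C(9,7) = 11440 − 36 = 11404.
Of those, selections where exactly 2 are expired: C(7,2)·C(9,5) = 21·126 = 2646.
Conditional probability = 2646/11404 = 1323/5702.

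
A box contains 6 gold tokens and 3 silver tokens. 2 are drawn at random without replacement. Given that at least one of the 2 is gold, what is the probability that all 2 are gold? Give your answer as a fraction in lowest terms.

5/11

Work in counts. Selections with at least one gold: C(9,2) − C(3,2) = 36 − 3 = 33.
Of those, selections where all 2 are gold: C(6,2) = 15.
Conditional probability = 15/33 = 5/11.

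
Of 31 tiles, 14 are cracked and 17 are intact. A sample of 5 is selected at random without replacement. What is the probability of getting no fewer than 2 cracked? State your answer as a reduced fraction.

18629/24273

There are C(31,5) = 169911 ways to choose the 5.
Favorable selections (no fewer than 2 cracked): C(14,2)·C(17,3) + C(14,3)·C(17,2) + C(14,4)·C(17,1) + C(14,5)·C(17,0) = 61880 + 49504 + 17017 + 2002 = 130403.
Probability = 130403/169911 = 18629/24273.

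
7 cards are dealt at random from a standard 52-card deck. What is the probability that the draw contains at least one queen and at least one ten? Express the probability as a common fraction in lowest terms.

There are C(52,7) = 133784560 possible draws.
By inclusion-exclusion on the complements, draws missing all queens or all tens: C(48,7) + C(48,7) − C(44,7) = 73629072 + 73629072 − 38320568 = 108937576.
So draws with at least one of each: 133784560 − 108937576 = 24846984, probability 24846984/133784560 = 3105873/16723070.

3105873/16723070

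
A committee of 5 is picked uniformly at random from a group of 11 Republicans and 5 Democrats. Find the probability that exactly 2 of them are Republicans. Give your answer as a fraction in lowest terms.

275/2184

The sample space is all 5-subsets of the 16: C(16,5) = 4368.
Selections with exactly 2 Republicans: choose 2 of the 11 Republicans and 3 of the 5 Democrats, C(11,2)·C(5,3) = 55·10 = 550.
Probability = 550/4368 = 275/2184.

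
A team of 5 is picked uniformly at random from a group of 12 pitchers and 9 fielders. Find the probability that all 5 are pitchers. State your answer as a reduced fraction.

88/2261

There are C(21,5) = 20349 possible selections.
Selections with all pitchers: C(12,5) = 792.
Probability = 792/20349 = 88/2261.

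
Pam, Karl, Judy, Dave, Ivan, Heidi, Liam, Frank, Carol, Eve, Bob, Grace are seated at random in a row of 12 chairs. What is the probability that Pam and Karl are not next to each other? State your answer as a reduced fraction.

5/6

There are 12! = 479001600 arrangements.
Arrangements with Pam and Karl adjacent: 2·11! = 79833600.
So not adjacent: 479001600 − 79833600 = 399168000, probability 399168000/479001600 = 5/6.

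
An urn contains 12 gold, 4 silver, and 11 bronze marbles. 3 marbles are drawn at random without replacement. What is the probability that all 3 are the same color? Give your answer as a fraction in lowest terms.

There are C(27,3) = 2925 ways to draw 3 marbles.
All same color: C(12,3) + C(4,3) + C(11,3) = 220 + 4 + 165 = 389.
Probability = 389/2925.

389/2925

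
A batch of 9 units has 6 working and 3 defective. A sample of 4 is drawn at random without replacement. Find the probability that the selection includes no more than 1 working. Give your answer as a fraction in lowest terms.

1/21

Total selections: C(9,4) = 126.
Favorable selections (no more than 1 working): C(6,1)·C(3,3) = 6.
Probability = 6/126 = 1/21.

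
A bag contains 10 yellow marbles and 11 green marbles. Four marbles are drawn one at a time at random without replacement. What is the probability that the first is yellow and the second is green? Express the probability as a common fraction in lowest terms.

11/42

Multiply the conditional probabilities at each draw: 10/21 · 11/20 = 110/420 = 11/42.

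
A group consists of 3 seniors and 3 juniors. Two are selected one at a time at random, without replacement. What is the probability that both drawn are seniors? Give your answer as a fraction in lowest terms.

1/5

Multiply the conditional probabilities at each draw: 3/6 · 2/5 = 6/30 = 1/5.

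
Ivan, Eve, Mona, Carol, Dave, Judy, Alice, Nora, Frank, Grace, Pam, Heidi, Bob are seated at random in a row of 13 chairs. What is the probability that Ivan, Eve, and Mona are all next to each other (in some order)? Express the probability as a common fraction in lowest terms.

There are 13! = 6227020800 arrangements.
Treat the three as one block: 11! placements × 3! orders within the block = 39916800·6 = 239500800.
Probability = 239500800/6227020800 = 1/26.

1/26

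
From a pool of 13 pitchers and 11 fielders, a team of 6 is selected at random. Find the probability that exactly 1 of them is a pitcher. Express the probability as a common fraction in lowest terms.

There are C(24,6) = 134596 ways to choose 6 from 24.
Selections with exactly 1 pitcher: choose 1 of the 13 pitchers and 5 of the 11 fielders, C(13,1)·C(11,5) = 13·462 = 6006.
Probability = 6006/134596 = 39/874.

39/874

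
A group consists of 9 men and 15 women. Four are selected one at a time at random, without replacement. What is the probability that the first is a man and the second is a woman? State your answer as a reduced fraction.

Multiply the conditional probabilities at each draw: 9/24 · 15/23 = 135/552 = 45/184.

45/184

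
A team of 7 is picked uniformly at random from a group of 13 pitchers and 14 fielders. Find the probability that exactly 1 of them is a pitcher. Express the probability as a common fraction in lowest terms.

The sample space is all 7-subsets of the 27: C(27,7) = 888030.
Selections with exactly 1 pitcher: choose 1 of the 13 pitchers and 6 of the 14 fielders, C(13,1)·C(14,6) = 13·3003 = 39039.
Probability = 39039/888030 = 91/2070.

91/2070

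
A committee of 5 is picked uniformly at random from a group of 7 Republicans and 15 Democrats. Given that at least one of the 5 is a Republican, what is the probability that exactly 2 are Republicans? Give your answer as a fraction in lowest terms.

Work in counts. Selections with at least one Republican: C(22,5) − C(15,5) = 26334 − 3003 = 23331.
Of those, selections where exactly 2 are Republicans: C(7,2)·C(15,3) = 21·455 = 9555.
Conditional probability = 9555/23331 = 455/1111.

455/1111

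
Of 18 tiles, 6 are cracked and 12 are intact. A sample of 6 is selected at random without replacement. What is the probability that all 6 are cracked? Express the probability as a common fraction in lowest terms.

1/18564

There are C(18,6) = 18564 possible selections.
Selections with all cracked: C(6,6) = 1.
Probability = 1/18564.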